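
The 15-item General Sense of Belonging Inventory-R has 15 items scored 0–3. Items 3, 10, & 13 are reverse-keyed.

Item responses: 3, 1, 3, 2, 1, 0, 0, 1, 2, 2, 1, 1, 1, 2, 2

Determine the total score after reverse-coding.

Apply reverse scoring (on a 0–3 scale, reversed = 3 − raw):
  item 3: 3 − 3 = 0
  item 10: 3 − 2 = 1
  item 13: 3 − 1 = 2
Scored items: 3, 1, 0, 2, 1, 0, 0, 1, 2, 1, 1, 1, 2, 2, 2
Total = 3 + 1 + 0 + 2 + 1 + 0 + 0 + 1 + 2 + 1 + 1 + 1 + 2 + 2 + 2 = 19

19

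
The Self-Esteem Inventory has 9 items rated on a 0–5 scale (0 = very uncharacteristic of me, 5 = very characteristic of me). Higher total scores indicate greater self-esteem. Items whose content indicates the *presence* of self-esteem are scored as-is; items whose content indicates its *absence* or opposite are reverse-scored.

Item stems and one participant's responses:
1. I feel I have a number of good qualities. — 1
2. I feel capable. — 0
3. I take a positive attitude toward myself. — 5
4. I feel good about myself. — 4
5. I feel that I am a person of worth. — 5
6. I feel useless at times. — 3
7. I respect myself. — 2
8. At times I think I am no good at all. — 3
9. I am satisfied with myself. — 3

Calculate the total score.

Items 6, 8 describe the absence/opposite of self-esteem → reverse-score.
reverse-coded value = 5 − response.
  item 1: 1
  item 2: 0
  item 3: 5
  item 4: 4
  item 5: 5
  item 6: 5 − 3 = 2
  item 7: 2
  item 8: 5 − 3 = 2
  item 9: 3
Total = 1 + 0 + 5 + 4 + 5 + 2 + 2 + 2 + 3 = 24

24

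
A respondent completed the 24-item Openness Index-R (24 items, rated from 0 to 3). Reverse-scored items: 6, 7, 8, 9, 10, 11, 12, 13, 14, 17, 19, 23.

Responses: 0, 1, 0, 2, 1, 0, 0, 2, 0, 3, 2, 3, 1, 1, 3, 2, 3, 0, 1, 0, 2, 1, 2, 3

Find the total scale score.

Reverse-coded items (on a 0–3 scale, reversed = 3 − raw):
  item 6: 3 − 0 = 3
  item 7: 3 − 0 = 3
  item 8: 3 − 2 = 1
  item 9: 3 − 0 = 3
  item 10: 3 − 3 = 0
  item 11: 3 − 2 = 1
  item 12: 3 − 3 = 0
  item 13: 3 − 1 = 2
  item 14: 3 − 1 = 2
  item 17: 3 − 3 = 0
  item 19: 3 − 1 = 2
  item 23: 3 − 2 = 1
Scored items: 0, 1, 0, 2, 1, 3, 3, 1, 3, 0, 1, 0, 2, 2, 3, 2, 0, 0, 2, 0, 2, 1, 1, 3
Total = 0 + 1 + 0 + 2 + 1 + 3 + 3 + 1 + 3 + 0 + 1 + 0 + 2 + 2 + 3 + 2 + 0 + 0 + 2 + 0 + 2 + 1 + 1 + 3 = 33

33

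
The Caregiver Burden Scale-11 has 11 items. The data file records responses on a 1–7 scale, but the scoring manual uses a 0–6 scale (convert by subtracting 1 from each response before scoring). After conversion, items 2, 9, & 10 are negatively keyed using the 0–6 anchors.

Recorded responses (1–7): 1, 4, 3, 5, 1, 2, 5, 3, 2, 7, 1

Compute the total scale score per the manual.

Convert to 0–6: 0, 3, 2, 4, 0, 1, 4, 2, 1, 6, 0
Reverse-coded (on a 0–6 scale, reversed = 6 − raw):
  item 2: 6 − 3 = 3
  item 9: 6 − 1 = 5
  item 10: 6 − 6 = 0
Scored: 0, 3, 2, 4, 0, 1, 4, 2, 5, 0, 0
Total = 21

21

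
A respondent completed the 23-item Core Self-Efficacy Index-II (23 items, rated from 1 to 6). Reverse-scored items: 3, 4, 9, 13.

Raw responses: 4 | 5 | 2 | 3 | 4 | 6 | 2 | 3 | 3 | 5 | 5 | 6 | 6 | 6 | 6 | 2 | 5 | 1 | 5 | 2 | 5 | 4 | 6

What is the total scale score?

Raw sum = 96. Reverse-scored items: 3, 4, 9, 13; their raw sum = 14.
Each reversal replaces raw with 7 − raw, changing the total by 7 − 2·raw per item.
Total = 96 + 4·7 − 2·14 = 96 + 28 − 28 = 96

96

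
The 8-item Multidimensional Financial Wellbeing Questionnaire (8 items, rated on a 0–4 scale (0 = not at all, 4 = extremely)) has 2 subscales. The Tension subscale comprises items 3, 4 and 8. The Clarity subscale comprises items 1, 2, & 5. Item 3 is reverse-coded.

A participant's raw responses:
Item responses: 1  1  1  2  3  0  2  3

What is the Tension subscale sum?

8

Tension items: 3, 4, 8.
Of these, item 3 is reverse-coded; reversed = (0+4) − raw = 4 − raw.
  item 3: 4 − 1 = 3
  item 4: 2
  item 8: 3
Sum = 3 + 2 + 3 = 8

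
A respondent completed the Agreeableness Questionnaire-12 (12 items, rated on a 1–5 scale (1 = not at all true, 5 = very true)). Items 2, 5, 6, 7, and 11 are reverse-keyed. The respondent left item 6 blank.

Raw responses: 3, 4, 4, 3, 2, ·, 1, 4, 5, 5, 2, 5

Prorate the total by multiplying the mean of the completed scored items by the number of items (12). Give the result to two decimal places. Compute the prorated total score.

48.00

Reverse-coded (reversed = (1+5) − raw = 6 − raw):
  item 2: 6 − 4 = 2
  item 5: 6 − 2 = 4
  item 7: 6 − 1 = 5
  item 11: 6 − 2 = 4
Completed scored items (11 of 12): 3, 2, 4, 3, 4, 5, 4, 5, 5, 4, 5; sum = 44.
Person mean = 44 / 11 ≈ 4.0000
Prorated total = (44 / 11) × 12 = 48.00 (to 2 dp)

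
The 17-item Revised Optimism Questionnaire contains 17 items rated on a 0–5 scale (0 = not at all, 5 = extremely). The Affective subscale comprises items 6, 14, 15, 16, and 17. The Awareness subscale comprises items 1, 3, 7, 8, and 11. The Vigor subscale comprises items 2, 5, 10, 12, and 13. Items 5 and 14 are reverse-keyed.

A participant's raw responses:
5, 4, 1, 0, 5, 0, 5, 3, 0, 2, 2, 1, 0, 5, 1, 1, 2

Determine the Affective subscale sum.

4

Affective items: 6, 14, 15, 16, 17.
Of these, item 14 is reverse-keyed; on a 0–5 scale, reversed = 5 − raw.
  item 6: 0
  item 14: 5 − 5 = 0
  item 15: 1
  item 16: 1
  item 17: 2
Sum = 0 + 0 + 1 + 1 + 2 = 4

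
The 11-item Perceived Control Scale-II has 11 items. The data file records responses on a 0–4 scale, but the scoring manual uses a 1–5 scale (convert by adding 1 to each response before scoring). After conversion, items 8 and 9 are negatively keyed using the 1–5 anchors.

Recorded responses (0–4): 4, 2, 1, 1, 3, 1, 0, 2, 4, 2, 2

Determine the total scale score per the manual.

29

Convert to 1–5: 5, 3, 2, 2, 4, 2, 1, 3, 5, 3, 3
Reverse-coded (reversed = (1+5) − raw = 6 − raw):
  item 8: 6 − 3 = 3
  item 9: 6 − 5 = 1
Scored: 5, 3, 2, 2, 4, 2, 1, 3, 1, 3, 3
Total = 29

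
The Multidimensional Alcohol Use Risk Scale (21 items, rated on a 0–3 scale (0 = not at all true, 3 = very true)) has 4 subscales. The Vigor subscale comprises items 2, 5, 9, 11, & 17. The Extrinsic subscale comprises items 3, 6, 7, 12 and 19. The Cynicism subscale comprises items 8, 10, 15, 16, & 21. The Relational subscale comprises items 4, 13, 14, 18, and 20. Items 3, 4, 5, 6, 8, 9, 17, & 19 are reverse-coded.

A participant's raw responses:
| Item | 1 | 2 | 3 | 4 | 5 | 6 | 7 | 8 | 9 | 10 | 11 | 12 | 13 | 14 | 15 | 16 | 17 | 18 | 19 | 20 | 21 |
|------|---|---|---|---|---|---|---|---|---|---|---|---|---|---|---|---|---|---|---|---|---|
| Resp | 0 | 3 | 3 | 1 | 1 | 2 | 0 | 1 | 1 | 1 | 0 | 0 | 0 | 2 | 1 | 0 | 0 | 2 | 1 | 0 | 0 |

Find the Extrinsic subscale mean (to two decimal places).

0.60

Extrinsic items: 3, 6, 7, 12, 19.
Of these, items 3, 6, & 19 are reverse-coded; reverse-coded value = 3 − response.
  item 3: 3 − 3 = 0
  item 6: 3 − 2 = 1
  item 7: 0
  item 12: 0
  item 19: 3 − 1 = 2
Sum = 0 + 1 + 0 + 0 + 2 = 3
Mean = 3 / 5 = 0.60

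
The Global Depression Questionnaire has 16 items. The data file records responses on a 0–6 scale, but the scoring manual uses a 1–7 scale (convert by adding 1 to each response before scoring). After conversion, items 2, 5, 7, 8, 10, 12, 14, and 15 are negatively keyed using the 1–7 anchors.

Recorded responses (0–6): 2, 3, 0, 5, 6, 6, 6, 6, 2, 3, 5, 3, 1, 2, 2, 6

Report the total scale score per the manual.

60

Convert to 1–7: 3, 4, 1, 6, 7, 7, 7, 7, 3, 4, 6, 4, 2, 3, 3, 7
Reverse-coded (reversed = (1+7) − raw = 8 − raw):
  item 2: 8 − 4 = 4
  item 5: 8 − 7 = 1
  item 7: 8 − 7 = 1
  item 8: 8 − 7 = 1
  item 10: 8 − 4 = 4
  item 12: 8 − 4 = 4
  item 14: 8 − 3 = 5
  item 15: 8 − 3 = 5
Scored: 3, 4, 1, 6, 1, 7, 1, 1, 3, 4, 6, 4, 2, 5, 5, 7
Total = 60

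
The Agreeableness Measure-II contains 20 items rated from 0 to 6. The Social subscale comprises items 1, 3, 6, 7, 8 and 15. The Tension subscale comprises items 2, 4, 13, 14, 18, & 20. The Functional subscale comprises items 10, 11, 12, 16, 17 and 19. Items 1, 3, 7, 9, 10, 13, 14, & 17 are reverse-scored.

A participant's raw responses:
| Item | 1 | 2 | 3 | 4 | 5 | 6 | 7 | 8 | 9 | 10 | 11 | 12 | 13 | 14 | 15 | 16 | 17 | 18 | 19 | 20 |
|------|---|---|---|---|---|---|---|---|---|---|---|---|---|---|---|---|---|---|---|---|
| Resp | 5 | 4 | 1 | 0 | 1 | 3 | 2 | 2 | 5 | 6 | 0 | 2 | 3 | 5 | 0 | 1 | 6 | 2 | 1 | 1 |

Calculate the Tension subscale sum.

Tension items: 2, 4, 13, 14, 18, 20.
Of these, items 13 & 14 are reverse-scored; reverse-coded value = 6 − response.
  item 2: 4
  item 4: 0
  item 13: 6 − 3 = 3
  item 14: 6 − 5 = 1
  item 18: 2
  item 20: 1
Sum = 4 + 0 + 3 + 1 + 2 + 1 = 11

11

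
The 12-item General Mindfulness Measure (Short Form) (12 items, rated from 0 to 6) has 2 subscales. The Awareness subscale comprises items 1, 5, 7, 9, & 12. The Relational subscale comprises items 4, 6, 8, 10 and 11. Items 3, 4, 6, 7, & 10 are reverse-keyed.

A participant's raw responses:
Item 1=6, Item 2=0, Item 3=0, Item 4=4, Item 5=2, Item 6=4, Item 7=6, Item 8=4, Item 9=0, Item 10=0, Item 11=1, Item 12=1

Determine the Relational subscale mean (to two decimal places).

Relational items: 4, 6, 8, 10, 11.
Of these, items 4, 6 and 10 are reverse-keyed; reversed = (0+6) − raw = 6 − raw.
  item 4: 6 − 4 = 2
  item 6: 6 − 4 = 2
  item 8: 4
  item 10: 6 − 0 = 6
  item 11: 1
Sum = 2 + 2 + 4 + 6 + 1 = 15
Mean = 15 / 5 = 3.00

3.00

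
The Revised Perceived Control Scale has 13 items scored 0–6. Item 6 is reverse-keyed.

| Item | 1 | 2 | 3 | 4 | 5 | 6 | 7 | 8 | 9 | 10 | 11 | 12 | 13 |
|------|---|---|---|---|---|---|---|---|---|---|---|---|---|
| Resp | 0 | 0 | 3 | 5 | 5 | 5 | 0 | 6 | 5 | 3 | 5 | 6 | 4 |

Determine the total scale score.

Reversing item 6 with 6 − raw:
Total = 0 + 0 + 3 + 5 + 5 + (6−5) + 0 + 6 + 5 + 3 + 5 + 6 + 4
      = 0 + 0 + 3 + 5 + 5 + 1 + 0 + 6 + 5 + 3 + 5 + 6 + 4 = 43

43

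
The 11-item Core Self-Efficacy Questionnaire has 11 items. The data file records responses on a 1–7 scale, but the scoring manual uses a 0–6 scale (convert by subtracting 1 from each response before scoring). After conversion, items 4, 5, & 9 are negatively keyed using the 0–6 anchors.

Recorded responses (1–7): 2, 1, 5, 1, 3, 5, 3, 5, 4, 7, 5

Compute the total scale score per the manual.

38

Convert to 0–6: 1, 0, 4, 0, 2, 4, 2, 4, 3, 6, 4
Reverse-coded (reversed = (0+6) − raw = 6 − raw):
  item 4: 6 − 0 = 6
  item 5: 6 − 2 = 4
  item 9: 6 − 3 = 3
Scored: 1, 0, 4, 6, 4, 4, 2, 4, 3, 6, 4
Total = 38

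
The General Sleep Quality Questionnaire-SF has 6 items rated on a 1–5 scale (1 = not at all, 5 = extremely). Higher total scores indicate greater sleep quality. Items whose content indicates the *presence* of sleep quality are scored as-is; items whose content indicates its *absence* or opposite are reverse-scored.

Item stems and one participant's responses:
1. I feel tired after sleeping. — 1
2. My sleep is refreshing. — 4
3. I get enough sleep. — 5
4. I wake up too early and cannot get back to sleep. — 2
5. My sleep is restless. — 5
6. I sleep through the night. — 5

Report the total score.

Items 1, 4, 5 describe the absence/opposite of sleep quality → reverse-score.
on a 1–5 scale, reversed = 6 − raw.
  item 1: 6 − 1 = 5
  item 2: 4
  item 3: 5
  item 4: 6 − 2 = 4
  item 5: 6 − 5 = 1
  item 6: 5
Total = 5 + 4 + 5 + 4 + 1 + 5 = 24

24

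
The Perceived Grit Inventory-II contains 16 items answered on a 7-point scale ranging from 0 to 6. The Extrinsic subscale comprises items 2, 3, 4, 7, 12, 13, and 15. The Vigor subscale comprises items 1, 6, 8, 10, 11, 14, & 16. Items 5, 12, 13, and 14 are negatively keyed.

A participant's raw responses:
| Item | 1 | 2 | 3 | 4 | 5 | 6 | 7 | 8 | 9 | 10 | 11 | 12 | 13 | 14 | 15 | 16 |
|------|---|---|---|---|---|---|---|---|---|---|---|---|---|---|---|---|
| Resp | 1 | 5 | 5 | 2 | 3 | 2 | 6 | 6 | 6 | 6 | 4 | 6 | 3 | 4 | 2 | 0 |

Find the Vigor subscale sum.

21

Vigor items: 1, 6, 8, 10, 11, 14, 16.
Of these, item 14 is negatively keyed; reverse-coded value = 6 − response.
  item 1: 1
  item 6: 2
  item 8: 6
  item 10: 6
  item 11: 4
  item 14: 6 − 4 = 2
  item 16: 0
Sum = 1 + 2 + 6 + 6 + 4 + 2 + 0 = 21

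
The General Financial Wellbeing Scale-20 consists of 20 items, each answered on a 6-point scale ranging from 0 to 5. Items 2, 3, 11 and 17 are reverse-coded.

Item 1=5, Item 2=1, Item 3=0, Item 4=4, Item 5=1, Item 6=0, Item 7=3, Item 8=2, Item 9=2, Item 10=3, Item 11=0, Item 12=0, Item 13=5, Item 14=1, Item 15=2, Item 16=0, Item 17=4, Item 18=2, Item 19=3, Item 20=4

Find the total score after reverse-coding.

Apply reverse scoring (reverse-coded value = 5 − response):
  item 2: 5 − 1 = 4
  item 3: 5 − 0 = 5
  item 11: 5 − 0 = 5
  item 17: 5 − 4 = 1
After reverse-coding: 5, 4, 5, 4, 1, 0, 3, 2, 2, 3, 5, 0, 5, 1, 2, 0, 1, 2, 3, 4
Total = 5 + 4 + 5 + 4 + 1 + 0 + 3 + 2 + 2 + 3 + 5 + 0 + 5 + 1 + 2 + 0 + 1 + 2 + 3 + 4 = 52

52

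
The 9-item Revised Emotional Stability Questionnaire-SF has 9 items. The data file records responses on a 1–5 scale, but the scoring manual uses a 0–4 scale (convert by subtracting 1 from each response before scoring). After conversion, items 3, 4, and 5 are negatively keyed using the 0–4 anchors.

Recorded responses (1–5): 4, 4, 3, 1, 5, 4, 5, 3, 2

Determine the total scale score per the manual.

Convert to 0–4: 3, 3, 2, 0, 4, 3, 4, 2, 1
Reverse-coded (on a 0–4 scale, reversed = 4 − raw):
  item 3: 4 − 2 = 2
  item 4: 4 − 0 = 4
  item 5: 4 − 4 = 0
Scored: 3, 3, 2, 4, 0, 3, 4, 2, 1
Total = 22

22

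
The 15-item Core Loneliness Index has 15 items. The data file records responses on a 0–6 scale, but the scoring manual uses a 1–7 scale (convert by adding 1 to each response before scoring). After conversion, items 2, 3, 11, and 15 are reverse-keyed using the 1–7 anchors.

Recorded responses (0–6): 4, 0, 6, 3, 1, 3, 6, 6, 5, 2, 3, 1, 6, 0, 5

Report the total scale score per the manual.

62

Convert to 1–7: 5, 1, 7, 4, 2, 4, 7, 7, 6, 3, 4, 2, 7, 1, 6
Reverse-coded (reverse-coded value = 8 − response):
  item 2: 8 − 1 = 7
  item 3: 8 − 7 = 1
  item 11: 8 − 4 = 4
  item 15: 8 − 6 = 2
Scored: 5, 7, 1, 4, 2, 4, 7, 7, 6, 3, 4, 2, 7, 1, 2
Total = 62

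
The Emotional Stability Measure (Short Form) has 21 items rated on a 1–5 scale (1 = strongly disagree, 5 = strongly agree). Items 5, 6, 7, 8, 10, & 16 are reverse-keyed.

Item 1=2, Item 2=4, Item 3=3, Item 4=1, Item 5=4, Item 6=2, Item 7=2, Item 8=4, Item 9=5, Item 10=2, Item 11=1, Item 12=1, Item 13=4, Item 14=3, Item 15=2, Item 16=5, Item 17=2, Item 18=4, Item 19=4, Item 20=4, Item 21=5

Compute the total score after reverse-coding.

62

Reversing items 5, 6, 7, 8, 10, and 16 with 6 − raw:
Total = 2 + 4 + 3 + 1 + (6−4) + (6−2) + (6−2) + (6−4) + 5 + (6−2) + 1 + 1 + 4 + 3 + 2 + (6−5) + 2 + 4 + 4 + 4 + 5
      = 2 + 4 + 3 + 1 + 2 + 4 + 4 + 2 + 5 + 4 + 1 + 1 + 4 + 3 + 2 + 1 + 2 + 4 + 4 + 4 + 5 = 62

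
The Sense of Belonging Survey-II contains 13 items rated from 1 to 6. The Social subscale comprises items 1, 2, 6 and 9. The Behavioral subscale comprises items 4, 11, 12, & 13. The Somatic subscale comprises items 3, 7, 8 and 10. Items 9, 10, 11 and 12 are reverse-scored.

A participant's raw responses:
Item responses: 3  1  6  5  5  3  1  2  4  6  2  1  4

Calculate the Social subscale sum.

Social items: 1, 2, 6, 9.
Of these, item 9 is reverse-scored; on a 1–6 scale, reversed = 7 − raw.
  item 1: 3
  item 2: 1
  item 6: 3
  item 9: 7 − 4 = 3
Sum = 3 + 1 + 3 + 3 = 10

10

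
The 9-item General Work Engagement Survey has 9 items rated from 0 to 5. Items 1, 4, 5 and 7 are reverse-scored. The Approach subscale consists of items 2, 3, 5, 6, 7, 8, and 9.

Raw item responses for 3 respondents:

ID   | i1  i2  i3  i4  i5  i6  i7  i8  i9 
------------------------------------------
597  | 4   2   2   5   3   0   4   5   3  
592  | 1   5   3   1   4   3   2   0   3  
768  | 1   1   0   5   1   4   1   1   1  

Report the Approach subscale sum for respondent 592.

18

Respondent 592 raw: 1, 5, 3, 1, 4, 3, 2, 0, 3.
Approach items: 2, 3, 5, 6, 7, 8, 9.
Reverse-coded (reverse-coded value = 5 − response):
  item 2: 5
  item 3: 3
  item 5: 5 − 4 = 1
  item 6: 3
  item 7: 5 − 2 = 3
  item 8: 0
  item 9: 3
Sum = 5 + 3 + 1 + 3 + 3 + 0 + 3 = 18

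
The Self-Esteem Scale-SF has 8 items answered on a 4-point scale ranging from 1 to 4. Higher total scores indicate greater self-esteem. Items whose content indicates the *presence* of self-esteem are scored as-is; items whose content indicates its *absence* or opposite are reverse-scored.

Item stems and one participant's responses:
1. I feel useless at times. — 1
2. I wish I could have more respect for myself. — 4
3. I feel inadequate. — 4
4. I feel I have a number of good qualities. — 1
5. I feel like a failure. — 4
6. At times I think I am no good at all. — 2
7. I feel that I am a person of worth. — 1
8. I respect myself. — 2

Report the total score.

Items 1, 2, 3, 5, 6 describe the absence/opposite of self-esteem → reverse-score.
reversed = (1+4) − raw = 5 − raw.
  item 1: 5 − 1 = 4
  item 2: 5 − 4 = 1
  item 3: 5 − 4 = 1
  item 4: 1
  item 5: 5 − 4 = 1
  item 6: 5 − 2 = 3
  item 7: 1
  item 8: 2
Total = 4 + 1 + 1 + 1 + 1 + 3 + 1 + 2 = 14

14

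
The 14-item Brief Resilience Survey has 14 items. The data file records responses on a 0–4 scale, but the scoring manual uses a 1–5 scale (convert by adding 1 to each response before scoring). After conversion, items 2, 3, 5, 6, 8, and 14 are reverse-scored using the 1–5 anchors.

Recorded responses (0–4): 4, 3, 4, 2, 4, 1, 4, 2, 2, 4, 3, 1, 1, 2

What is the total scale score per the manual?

Convert to 1–5: 5, 4, 5, 3, 5, 2, 5, 3, 3, 5, 4, 2, 2, 3
Reverse-coded (reverse-coded value = 6 − response):
  item 2: 6 − 4 = 2
  item 3: 6 − 5 = 1
  item 5: 6 − 5 = 1
  item 6: 6 − 2 = 4
  item 8: 6 − 3 = 3
  item 14: 6 − 3 = 3
Scored: 5, 2, 1, 3, 1, 4, 5, 3, 3, 5, 4, 2, 2, 3
Total = 43

43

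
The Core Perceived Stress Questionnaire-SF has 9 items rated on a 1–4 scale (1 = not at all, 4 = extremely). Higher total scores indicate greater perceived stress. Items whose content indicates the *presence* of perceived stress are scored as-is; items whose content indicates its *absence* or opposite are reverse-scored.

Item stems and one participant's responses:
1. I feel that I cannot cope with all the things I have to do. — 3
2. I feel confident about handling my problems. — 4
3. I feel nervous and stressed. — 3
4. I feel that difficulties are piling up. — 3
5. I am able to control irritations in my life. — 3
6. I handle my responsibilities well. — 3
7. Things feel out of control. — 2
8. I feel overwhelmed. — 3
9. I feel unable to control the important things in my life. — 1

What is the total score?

Items 2, 5, 6 describe the absence/opposite of perceived stress → reverse-score.
reversed = (1+4) − raw = 5 − raw.
  item 1: 3
  item 2: 5 − 4 = 1
  item 3: 3
  item 4: 3
  item 5: 5 − 3 = 2
  item 6: 5 − 3 = 2
  item 7: 2
  item 8: 3
  item 9: 1
Total = 3 + 1 + 3 + 3 + 2 + 2 + 2 + 3 + 1 = 20

20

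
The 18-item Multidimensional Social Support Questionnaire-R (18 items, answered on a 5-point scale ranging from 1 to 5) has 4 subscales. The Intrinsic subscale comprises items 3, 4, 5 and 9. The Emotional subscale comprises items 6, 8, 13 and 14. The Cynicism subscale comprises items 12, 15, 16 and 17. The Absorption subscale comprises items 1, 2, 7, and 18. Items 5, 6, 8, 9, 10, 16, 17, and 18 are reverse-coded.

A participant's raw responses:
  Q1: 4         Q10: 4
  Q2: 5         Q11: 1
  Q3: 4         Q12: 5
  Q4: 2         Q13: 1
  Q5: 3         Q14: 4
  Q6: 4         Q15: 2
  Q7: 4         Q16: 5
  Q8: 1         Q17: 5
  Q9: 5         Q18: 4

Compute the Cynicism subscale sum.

9

Cynicism items: 12, 15, 16, 17.
Of these, items 16 & 17 are reverse-coded; reversed = (1+5) − raw = 6 − raw.
  item 12: 5
  item 15: 2
  item 16: 6 − 5 = 1
  item 17: 6 − 5 = 1
Sum = 5 + 2 + 1 + 1 = 9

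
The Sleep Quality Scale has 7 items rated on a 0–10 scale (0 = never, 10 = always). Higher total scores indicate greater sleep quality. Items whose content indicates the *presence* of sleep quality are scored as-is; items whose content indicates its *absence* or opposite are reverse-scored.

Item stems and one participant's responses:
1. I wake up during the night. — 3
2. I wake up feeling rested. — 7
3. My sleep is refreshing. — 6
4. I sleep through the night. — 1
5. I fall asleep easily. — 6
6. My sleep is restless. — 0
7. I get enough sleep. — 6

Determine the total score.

Items 1, 6 describe the absence/opposite of sleep quality → reverse-score.
on a 0–10 scale, reversed = 10 − raw.
  item 1: 10 − 3 = 7
  item 2: 7
  item 3: 6
  item 4: 1
  item 5: 6
  item 6: 10 − 0 = 10
  item 7: 6
Total = 7 + 7 + 6 + 1 + 6 + 10 + 6 = 43

43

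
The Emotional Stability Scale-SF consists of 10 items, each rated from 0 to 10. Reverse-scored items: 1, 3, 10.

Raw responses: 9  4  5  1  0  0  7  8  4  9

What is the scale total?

Reversing items 1, 3, and 10 with 10 − raw:
Total = (10−9) + 4 + (10−5) + 1 + 0 + 0 + 7 + 8 + 4 + (10−9)
      = 1 + 4 + 5 + 1 + 0 + 0 + 7 + 8 + 4 + 1 = 31

31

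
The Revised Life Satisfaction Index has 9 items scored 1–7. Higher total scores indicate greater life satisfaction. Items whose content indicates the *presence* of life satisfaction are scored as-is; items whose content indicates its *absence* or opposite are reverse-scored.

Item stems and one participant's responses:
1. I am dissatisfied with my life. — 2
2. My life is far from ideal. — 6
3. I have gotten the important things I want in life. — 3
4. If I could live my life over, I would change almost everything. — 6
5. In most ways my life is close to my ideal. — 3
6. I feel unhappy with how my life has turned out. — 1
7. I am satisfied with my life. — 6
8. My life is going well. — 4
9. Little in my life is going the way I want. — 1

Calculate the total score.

40

Items 1, 2, 4, 6, 9 describe the absence/opposite of life satisfaction → reverse-score.
reversed = (1+7) − raw = 8 − raw.
  item 1: 8 − 2 = 6
  item 2: 8 − 6 = 2
  item 3: 3
  item 4: 8 − 6 = 2
  item 5: 3
  item 6: 8 − 1 = 7
  item 7: 6
  item 8: 4
  item 9: 8 − 1 = 7
Total = 6 + 2 + 3 + 2 + 3 + 7 + 6 + 4 + 7 = 40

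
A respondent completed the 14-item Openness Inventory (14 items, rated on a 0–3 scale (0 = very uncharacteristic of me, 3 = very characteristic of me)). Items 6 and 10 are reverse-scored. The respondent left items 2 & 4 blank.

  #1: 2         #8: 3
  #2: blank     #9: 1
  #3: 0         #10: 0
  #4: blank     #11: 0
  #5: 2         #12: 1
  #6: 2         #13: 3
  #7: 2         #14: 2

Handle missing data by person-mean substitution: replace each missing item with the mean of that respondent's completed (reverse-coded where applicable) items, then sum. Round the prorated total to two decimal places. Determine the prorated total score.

Reverse-coded (reversed = (0+3) − raw = 3 − raw):
  item 6: 3 − 2 = 1
  item 10: 3 − 0 = 3
Completed scored items (12 of 14): 2, 0, 2, 1, 2, 3, 1, 3, 0, 1, 3, 2; sum = 20.
Person mean = 20 / 12 ≈ 1.6667
Prorated total = (20 / 12) × 14 = 23.33 (to 2 dp)

23.33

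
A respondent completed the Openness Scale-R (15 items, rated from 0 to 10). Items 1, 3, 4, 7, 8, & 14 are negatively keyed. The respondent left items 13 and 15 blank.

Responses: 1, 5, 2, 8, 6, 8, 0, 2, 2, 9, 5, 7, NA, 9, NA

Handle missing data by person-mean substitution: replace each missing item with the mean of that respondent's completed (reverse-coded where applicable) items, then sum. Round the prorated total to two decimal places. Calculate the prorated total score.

Reverse-coded (reverse-coded value = 10 − response):
  item 1: 10 − 1 = 9
  item 3: 10 − 2 = 8
  item 4: 10 − 8 = 2
  item 7: 10 − 0 = 10
  item 8: 10 − 2 = 8
  item 14: 10 − 9 = 1
Completed scored items (13 of 15): 9, 5, 8, 2, 6, 8, 10, 8, 2, 9, 5, 7, 1; sum = 80.
Person mean = 80 / 13 ≈ 6.1538
Prorated total = (80 / 13) × 15 = 92.31 (to 2 dp)

92.31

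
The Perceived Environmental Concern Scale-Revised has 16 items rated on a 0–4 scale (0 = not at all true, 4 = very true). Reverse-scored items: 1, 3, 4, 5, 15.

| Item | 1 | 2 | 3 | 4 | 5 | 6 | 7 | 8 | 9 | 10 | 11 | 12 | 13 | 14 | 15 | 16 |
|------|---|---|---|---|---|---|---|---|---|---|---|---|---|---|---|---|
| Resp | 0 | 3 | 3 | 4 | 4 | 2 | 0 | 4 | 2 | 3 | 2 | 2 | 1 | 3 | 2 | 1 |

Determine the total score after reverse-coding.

30

Reversing items 1, 3, 4, 5, & 15 with 4 − raw:
Total = (4−0) + 3 + (4−3) + (4−4) + (4−4) + 2 + 0 + 4 + 2 + 3 + 2 + 2 + 1 + 3 + (4−2) + 1
      = 4 + 3 + 1 + 0 + 0 + 2 + 0 + 4 + 2 + 3 + 2 + 2 + 1 + 3 + 2 + 1 = 30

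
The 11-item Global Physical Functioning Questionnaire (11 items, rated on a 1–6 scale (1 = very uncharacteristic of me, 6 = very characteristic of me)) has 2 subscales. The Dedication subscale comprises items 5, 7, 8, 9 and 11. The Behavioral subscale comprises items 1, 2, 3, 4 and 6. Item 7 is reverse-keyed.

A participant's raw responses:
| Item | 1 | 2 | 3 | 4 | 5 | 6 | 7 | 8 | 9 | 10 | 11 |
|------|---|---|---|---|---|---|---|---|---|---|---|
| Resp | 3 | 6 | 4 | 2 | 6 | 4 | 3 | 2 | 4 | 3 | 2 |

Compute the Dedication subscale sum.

Dedication items: 5, 7, 8, 9, 11.
Of these, item 7 is reverse-keyed; reversed = (1+6) − raw = 7 − raw.
  item 5: 6
  item 7: 7 − 3 = 4
  item 8: 2
  item 9: 4
  item 11: 2
Sum = 6 + 4 + 2 + 4 + 2 = 18

18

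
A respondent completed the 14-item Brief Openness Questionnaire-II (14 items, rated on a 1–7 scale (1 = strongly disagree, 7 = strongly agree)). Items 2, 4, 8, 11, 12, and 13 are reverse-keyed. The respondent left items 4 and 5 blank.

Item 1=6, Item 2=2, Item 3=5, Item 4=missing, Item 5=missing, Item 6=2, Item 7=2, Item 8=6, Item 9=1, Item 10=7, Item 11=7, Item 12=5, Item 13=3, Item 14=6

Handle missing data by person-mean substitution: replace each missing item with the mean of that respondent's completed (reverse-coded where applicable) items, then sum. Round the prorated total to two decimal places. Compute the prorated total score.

53.67

Reverse-coded (on a 1–7 scale, reversed = 8 − raw):
  item 2: 8 − 2 = 6
  item 8: 8 − 6 = 2
  item 11: 8 − 7 = 1
  item 12: 8 − 5 = 3
  item 13: 8 − 3 = 5
Completed scored items (12 of 14): 6, 6, 5, 2, 2, 2, 1, 7, 1, 3, 5, 6; sum = 46.
Person mean = 46 / 12 ≈ 3.8333
Prorated total = (46 / 12) × 14 = 53.67 (to 2 dp)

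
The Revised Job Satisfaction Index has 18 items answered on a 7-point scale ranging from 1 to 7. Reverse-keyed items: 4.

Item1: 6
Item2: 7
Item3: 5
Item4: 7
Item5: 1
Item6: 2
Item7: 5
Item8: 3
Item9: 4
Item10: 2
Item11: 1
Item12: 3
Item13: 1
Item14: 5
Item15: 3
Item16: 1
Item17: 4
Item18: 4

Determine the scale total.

Reversing item 4 with 8 − raw:
Total = 6 + 7 + 5 + (8−7) + 1 + 2 + 5 + 3 + 4 + 2 + 1 + 3 + 1 + 5 + 3 + 1 + 4 + 4
      = 6 + 7 + 5 + 1 + 1 + 2 + 5 + 3 + 4 + 2 + 1 + 3 + 1 + 5 + 3 + 1 + 4 + 4 = 58

58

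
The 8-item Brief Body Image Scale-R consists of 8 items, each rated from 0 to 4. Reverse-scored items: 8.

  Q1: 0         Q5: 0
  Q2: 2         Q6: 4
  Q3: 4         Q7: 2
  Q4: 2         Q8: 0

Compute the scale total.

18

Reversing item 8 with 4 − raw:
Total = 0 + 2 + 4 + 2 + 0 + 4 + 2 + (4−0)
      = 0 + 2 + 4 + 2 + 0 + 4 + 2 + 4 = 18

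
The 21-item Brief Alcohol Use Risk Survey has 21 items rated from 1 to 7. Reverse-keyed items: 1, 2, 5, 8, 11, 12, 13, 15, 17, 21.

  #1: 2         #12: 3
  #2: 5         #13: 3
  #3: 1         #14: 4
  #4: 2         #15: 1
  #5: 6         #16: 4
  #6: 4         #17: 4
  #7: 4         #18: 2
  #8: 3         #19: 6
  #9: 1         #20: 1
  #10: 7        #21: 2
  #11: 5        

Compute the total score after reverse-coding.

82

Raw sum = 70. Reverse-keyed items: 1, 2, 5, 8, 11, 12, 13, 15, 17, 21; their raw sum = 34.
Each reversal replaces raw with 8 − raw, changing the total by 8 − 2·raw per item.
Total = 70 + 10·8 − 2·34 = 70 + 80 − 68 = 82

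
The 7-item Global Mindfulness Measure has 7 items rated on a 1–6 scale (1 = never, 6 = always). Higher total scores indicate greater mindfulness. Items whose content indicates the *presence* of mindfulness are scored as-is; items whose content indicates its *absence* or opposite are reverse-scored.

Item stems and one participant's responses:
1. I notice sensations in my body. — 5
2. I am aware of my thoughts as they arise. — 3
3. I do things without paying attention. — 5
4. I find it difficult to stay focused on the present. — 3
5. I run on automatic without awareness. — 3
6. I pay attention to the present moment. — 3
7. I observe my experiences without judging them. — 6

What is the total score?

27

Items 3, 4, 5 describe the absence/opposite of mindfulness → reverse-score.
reverse-coded value = 7 − response.
  item 1: 5
  item 2: 3
  item 3: 7 − 5 = 2
  item 4: 7 − 3 = 4
  item 5: 7 − 3 = 4
  item 6: 3
  item 7: 6
Total = 5 + 3 + 2 + 4 + 4 + 3 + 6 = 27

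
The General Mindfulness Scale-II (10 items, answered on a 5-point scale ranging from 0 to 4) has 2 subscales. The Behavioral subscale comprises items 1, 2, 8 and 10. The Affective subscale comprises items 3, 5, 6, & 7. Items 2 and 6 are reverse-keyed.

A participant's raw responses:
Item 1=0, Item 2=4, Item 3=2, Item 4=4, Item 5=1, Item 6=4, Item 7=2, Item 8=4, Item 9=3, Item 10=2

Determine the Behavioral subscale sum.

6

Behavioral items: 1, 2, 8, 10.
Of these, item 2 is reverse-keyed; on a 0–4 scale, reversed = 4 − raw.
  item 1: 0
  item 2: 4 − 4 = 0
  item 8: 4
  item 10: 2
Sum = 0 + 0 + 4 + 2 = 6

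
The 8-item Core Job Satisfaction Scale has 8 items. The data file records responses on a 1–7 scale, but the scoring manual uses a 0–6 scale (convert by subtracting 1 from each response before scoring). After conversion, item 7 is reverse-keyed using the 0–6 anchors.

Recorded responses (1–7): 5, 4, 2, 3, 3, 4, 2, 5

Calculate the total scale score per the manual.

24

Convert to 0–6: 4, 3, 1, 2, 2, 3, 1, 4
Reverse-coded (reverse-coded value = 6 − response):
  item 7: 6 − 1 = 5
Scored: 4, 3, 1, 2, 2, 3, 5, 4
Total = 24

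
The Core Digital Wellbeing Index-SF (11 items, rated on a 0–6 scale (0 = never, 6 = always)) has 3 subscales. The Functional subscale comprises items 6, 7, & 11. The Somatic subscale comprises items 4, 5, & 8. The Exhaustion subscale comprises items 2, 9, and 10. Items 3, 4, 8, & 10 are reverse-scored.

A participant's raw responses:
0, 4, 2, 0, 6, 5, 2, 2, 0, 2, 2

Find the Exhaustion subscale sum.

8

Exhaustion items: 2, 9, 10.
Of these, item 10 is reverse-scored; reversed = (0+6) − raw = 6 − raw.
  item 2: 4
  item 9: 0
  item 10: 6 − 2 = 4
Sum = 4 + 0 + 4 = 8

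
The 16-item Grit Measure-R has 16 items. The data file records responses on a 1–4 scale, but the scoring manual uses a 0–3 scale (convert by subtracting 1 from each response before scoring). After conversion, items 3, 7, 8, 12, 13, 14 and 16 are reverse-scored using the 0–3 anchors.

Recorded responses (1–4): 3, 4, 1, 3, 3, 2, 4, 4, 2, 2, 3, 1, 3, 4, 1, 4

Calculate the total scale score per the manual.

Convert to 0–3: 2, 3, 0, 2, 2, 1, 3, 3, 1, 1, 2, 0, 2, 3, 0, 3
Reverse-coded (reverse-coded value = 3 − response):
  item 3: 3 − 0 = 3
  item 7: 3 − 3 = 0
  item 8: 3 − 3 = 0
  item 12: 3 − 0 = 3
  item 13: 3 − 2 = 1
  item 14: 3 − 3 = 0
  item 16: 3 − 3 = 0
Scored: 2, 3, 3, 2, 2, 1, 0, 0, 1, 1, 2, 3, 1, 0, 0, 0
Total = 21

21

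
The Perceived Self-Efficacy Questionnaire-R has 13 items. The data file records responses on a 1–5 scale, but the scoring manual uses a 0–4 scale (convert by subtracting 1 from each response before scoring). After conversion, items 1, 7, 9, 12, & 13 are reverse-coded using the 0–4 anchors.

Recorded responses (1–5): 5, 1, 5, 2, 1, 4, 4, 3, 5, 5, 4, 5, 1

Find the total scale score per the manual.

Convert to 0–4: 4, 0, 4, 1, 0, 3, 3, 2, 4, 4, 3, 4, 0
Reverse-coded (reverse-coded value = 4 − response):
  item 1: 4 − 4 = 0
  item 7: 4 − 3 = 1
  item 9: 4 − 4 = 0
  item 12: 4 − 4 = 0
  item 13: 4 − 0 = 4
Scored: 0, 0, 4, 1, 0, 3, 1, 2, 0, 4, 3, 0, 4
Total = 22

22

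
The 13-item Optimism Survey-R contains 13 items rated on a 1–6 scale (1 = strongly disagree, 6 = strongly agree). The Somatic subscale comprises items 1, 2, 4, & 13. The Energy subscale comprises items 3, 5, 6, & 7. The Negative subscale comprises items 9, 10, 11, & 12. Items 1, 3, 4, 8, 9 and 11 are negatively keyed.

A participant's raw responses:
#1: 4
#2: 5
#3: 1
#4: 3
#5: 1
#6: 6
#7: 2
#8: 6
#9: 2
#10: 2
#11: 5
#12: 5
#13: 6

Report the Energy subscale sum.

Energy items: 3, 5, 6, 7.
Of these, item 3 is negatively keyed; reversed = (1+6) − raw = 7 − raw.
  item 3: 7 − 1 = 6
  item 5: 1
  item 6: 6
  item 7: 2
Sum = 6 + 1 + 6 + 2 = 15

15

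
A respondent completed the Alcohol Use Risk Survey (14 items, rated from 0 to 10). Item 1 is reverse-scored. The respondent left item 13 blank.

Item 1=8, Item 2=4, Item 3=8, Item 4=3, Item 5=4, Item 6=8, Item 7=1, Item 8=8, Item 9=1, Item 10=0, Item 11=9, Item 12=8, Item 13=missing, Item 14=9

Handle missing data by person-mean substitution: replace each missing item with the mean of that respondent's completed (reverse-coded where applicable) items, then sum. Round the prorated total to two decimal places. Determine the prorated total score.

Reverse-coded (reverse-coded value = 10 − response):
  item 1: 10 − 8 = 2
Completed scored items (13 of 14): 2, 4, 8, 3, 4, 8, 1, 8, 1, 0, 9, 8, 9; sum = 65.
Person mean = 65 / 13 ≈ 5.0000
Prorated total = (65 / 13) × 14 = 70.00 (to 2 dp)

70.00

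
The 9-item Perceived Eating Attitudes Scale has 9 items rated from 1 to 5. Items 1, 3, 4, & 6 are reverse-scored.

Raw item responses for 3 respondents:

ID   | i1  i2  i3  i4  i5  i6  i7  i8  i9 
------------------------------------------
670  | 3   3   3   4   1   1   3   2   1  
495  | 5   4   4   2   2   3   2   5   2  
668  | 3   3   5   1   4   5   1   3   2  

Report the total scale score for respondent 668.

Respondent 668 raw: 3, 3, 5, 1, 4, 5, 1, 3, 2.
Reverse-coded (reverse-coded value = 6 − response):
  item 1: 6 − 3 = 3
  item 2: 3
  item 3: 6 − 5 = 1
  item 4: 6 − 1 = 5
  item 5: 4
  item 6: 6 − 5 = 1
  item 7: 1
  item 8: 3
  item 9: 2
Sum = 3 + 3 + 1 + 5 + 4 + 1 + 1 + 3 + 2 = 23

23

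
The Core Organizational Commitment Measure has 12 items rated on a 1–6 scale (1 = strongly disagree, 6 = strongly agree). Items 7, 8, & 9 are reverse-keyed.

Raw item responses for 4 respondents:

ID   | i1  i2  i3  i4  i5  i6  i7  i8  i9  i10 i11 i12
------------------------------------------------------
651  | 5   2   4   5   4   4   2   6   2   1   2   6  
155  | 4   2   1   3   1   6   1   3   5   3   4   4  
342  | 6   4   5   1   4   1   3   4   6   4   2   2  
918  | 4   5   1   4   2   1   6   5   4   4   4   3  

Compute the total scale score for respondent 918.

34

Respondent 918 raw: 4, 5, 1, 4, 2, 1, 6, 5, 4, 4, 4, 3.
Reverse-coded (reverse-coded value = 7 − response):
  item 1: 4
  item 2: 5
  item 3: 1
  item 4: 4
  item 5: 2
  item 6: 1
  item 7: 7 − 6 = 1
  item 8: 7 − 5 = 2
  item 9: 7 − 4 = 3
  item 10: 4
  item 11: 4
  item 12: 3
Sum = 4 + 5 + 1 + 4 + 2 + 1 + 1 + 2 + 3 + 4 + 4 + 3 = 34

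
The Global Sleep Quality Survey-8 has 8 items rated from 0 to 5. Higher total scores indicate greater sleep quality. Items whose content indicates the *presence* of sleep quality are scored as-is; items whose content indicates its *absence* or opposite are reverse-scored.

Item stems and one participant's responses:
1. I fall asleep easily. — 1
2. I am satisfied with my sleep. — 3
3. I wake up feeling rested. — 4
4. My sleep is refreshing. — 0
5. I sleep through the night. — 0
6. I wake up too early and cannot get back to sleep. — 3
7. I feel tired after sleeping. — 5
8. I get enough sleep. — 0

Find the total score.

10

Items 6, 7 describe the absence/opposite of sleep quality → reverse-score.
on a 0–5 scale, reversed = 5 − raw.
  item 1: 1
  item 2: 3
  item 3: 4
  item 4: 0
  item 5: 0
  item 6: 5 − 3 = 2
  item 7: 5 − 5 = 0
  item 8: 0
Total = 1 + 3 + 4 + 0 + 0 + 2 + 0 + 0 = 10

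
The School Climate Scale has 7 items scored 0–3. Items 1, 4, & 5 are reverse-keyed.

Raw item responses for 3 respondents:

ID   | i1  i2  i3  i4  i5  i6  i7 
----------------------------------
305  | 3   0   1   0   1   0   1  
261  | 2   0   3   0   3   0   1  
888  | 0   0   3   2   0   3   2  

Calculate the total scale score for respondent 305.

Respondent 305 raw: 3, 0, 1, 0, 1, 0, 1.
Reverse-coded (on a 0–3 scale, reversed = 3 − raw):
  item 1: 3 − 3 = 0
  item 2: 0
  item 3: 1
  item 4: 3 − 0 = 3
  item 5: 3 − 1 = 2
  item 6: 0
  item 7: 1
Sum = 0 + 0 + 1 + 3 + 2 + 0 + 1 = 7

7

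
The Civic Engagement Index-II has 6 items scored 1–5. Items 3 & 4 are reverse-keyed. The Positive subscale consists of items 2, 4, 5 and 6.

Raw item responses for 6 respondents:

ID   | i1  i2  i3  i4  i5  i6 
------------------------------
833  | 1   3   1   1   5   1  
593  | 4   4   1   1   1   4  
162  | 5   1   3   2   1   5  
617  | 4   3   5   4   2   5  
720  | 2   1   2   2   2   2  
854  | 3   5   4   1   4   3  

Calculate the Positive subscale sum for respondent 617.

Respondent 617 raw: 4, 3, 5, 4, 2, 5.
Positive items: 2, 4, 5, 6.
Reverse-coded (on a 1–5 scale, reversed = 6 − raw):
  item 2: 3
  item 4: 6 − 4 = 2
  item 5: 2
  item 6: 5
Sum = 3 + 2 + 2 + 5 = 12

12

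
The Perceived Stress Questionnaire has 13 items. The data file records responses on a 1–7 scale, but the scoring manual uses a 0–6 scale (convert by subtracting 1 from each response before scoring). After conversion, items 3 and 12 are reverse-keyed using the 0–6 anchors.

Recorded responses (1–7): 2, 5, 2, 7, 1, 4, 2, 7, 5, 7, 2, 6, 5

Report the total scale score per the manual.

42

Convert to 0–6: 1, 4, 1, 6, 0, 3, 1, 6, 4, 6, 1, 5, 4
Reverse-coded (reverse-coded value = 6 − response):
  item 3: 6 − 1 = 5
  item 12: 6 − 5 = 1
Scored: 1, 4, 5, 6, 0, 3, 1, 6, 4, 6, 1, 1, 4
Total = 42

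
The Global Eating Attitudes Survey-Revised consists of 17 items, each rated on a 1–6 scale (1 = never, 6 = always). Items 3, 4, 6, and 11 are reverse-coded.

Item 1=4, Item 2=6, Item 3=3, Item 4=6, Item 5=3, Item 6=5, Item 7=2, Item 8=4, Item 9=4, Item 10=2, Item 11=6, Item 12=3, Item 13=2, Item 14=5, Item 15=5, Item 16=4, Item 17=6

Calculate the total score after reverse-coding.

Apply reverse scoring (reverse-coded value = 7 − response):
  item 3: 7 − 3 = 4
  item 4: 7 − 6 = 1
  item 6: 7 − 5 = 2
  item 11: 7 − 6 = 1
Scored items: 4, 6, 4, 1, 3, 2, 2, 4, 4, 2, 1, 3, 2, 5, 5, 4, 6
Total = 4 + 6 + 4 + 1 + 3 + 2 + 2 + 4 + 4 + 2 + 1 + 3 + 2 + 5 + 5 + 4 + 6 = 58

58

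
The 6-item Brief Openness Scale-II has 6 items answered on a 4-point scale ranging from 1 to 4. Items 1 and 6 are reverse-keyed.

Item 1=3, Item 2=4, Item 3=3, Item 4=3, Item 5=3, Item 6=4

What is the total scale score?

16

Reverse-coded items (reverse-coded value = 5 − response):
  item 1: 5 − 3 = 2
  item 6: 5 − 4 = 1
Scored responses: 2, 4, 3, 3, 3, 1
Total = 2 + 4 + 3 + 3 + 3 + 1 = 16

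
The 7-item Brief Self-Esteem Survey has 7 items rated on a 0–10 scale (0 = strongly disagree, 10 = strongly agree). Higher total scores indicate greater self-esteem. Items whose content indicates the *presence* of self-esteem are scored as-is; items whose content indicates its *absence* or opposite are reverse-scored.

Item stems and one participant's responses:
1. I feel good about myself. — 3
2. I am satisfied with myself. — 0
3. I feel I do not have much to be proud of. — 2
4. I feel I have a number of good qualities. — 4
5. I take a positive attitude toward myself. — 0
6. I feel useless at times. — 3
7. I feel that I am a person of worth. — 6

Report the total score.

28

Items 3, 6 describe the absence/opposite of self-esteem → reverse-score.
on a 0–10 scale, reversed = 10 − raw.
  item 1: 3
  item 2: 0
  item 3: 10 − 2 = 8
  item 4: 4
  item 5: 0
  item 6: 10 − 3 = 7
  item 7: 6
Total = 3 + 0 + 8 + 4 + 0 + 7 + 6 = 28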